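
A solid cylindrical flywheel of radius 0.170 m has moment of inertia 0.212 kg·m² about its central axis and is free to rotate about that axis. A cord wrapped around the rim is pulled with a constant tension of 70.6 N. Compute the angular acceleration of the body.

α ≈ 56.6 rad/s²

τ = F R = (70.6)(0.170) = 12.00 N·m.
From τ = Iα: α = 12.00/0.2120 = 56.61 rad/s².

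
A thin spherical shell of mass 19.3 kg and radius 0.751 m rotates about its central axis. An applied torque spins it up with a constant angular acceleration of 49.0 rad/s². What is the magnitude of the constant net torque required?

I = (2/3)MR² = (2/3)(19.3)(0.751)² = 7.257 kg·m².
τ = Iα = (7.257)(49.00) = 355.6 N·m.

τ ≈ 356 N·m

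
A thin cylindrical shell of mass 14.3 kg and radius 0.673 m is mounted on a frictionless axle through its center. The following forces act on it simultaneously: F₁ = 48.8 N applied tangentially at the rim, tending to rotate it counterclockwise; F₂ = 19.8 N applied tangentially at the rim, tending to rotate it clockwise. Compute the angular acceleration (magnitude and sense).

α ≈ 3.01 rad/s², counterclockwise

I = MR² = (14.3)(0.673)² = 6.477 kg·m².
Taking counterclockwise as positive: τ₁ = +(48.8)(0.673) = +32.84 N·m; τ₂ = −(19.8)(0.673) = −13.33 N·m.
Net torque τ = 19.52 N·m.
α = τ/I = 19.52/6.477 = 3.013 rad/s².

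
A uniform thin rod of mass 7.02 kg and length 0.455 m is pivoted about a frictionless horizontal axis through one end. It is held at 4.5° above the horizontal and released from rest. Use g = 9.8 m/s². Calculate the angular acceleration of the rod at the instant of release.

α ≈ 32.2 rad/s²

About the pivot, I = (1/3)ML² = (1/3)(7.02)(0.455)² = 0.4844 kg·m².
The weight acts at the center, a distance L/2 = 0.2275 m from the pivot; τ = Mg(L/2) cos 4.5° = 15.60 N·m.
α = τ/I = 15.60/0.4844 = 32.21 rad/s².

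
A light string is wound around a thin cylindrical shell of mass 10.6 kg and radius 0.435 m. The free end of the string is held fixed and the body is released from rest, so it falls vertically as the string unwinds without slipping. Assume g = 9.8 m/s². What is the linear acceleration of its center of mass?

Translation: Mg − T = Ma. Rotation about the center: TR = Iα with I = MR².
With a = αR: T = (I/R²)a = M a, so Mg = (1 + 1.000)Ma.
a = g/(1 + 1.000) = 9.8/2.000 = 4.900 m/s².

a ≈ 4.90 m/s²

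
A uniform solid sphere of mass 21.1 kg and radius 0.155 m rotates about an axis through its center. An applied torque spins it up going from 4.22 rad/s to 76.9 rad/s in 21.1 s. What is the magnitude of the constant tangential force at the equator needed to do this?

F ≈ 4.51 N

I = (2/5)MR² = (2/5)(21.1)(0.155)² = 0.2028 kg·m².
α = Δω/Δt = (76.9 − 4.22)/21.1 = 3.445 rad/s².
The required torque is τ = Iα = (0.2028)(3.445) = 0.6985 N·m.
A tangential force at the equator gives τ = FR, so F = τ/R = 0.6985/0.155 = 4.506 N.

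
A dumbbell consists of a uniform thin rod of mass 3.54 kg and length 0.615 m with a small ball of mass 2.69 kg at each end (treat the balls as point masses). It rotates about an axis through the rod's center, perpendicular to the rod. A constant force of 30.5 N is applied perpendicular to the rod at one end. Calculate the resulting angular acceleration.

α ≈ 15.1 rad/s²

I_rod = (1/12)ML² = (1/12)(3.54)(0.615)² = 0.1116 kg·m².
I_balls = 2·m·(L/2)² = 2(2.69)(0.3075)² = 0.5087 kg·m².
Total I = 0.6203 kg·m².
τ = F·(L/2) = (30.5)(0.307) = 9.379 N·m.
α = τ/I = 9.379/0.6203 = 15.12 rad/s².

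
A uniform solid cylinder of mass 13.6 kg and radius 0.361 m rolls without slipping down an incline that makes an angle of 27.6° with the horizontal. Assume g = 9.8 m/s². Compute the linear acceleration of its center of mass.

a ≈ 3.03 m/s²

Translation along the incline: Mg sinθ − f = Ma.
Rotation about the center: fR = Iα with I = ½MR². No-slip gives a = αR, so f = (I/R²)a = (1/2)M a.
Substituting: Mg sinθ = (1 + 0.5000)Ma, so a = g sinθ/(1 + 0.5000) = (9.8) sin 27.6° / 1.500 = 3.027 m/s².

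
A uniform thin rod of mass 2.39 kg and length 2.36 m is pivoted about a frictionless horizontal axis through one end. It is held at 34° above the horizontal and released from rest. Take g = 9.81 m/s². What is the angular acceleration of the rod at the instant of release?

α ≈ 5.17 rad/s²

About the pivot, I = (1/3)ML² = (1/3)(2.39)(2.36)² = 4.437 kg·m².
The weight acts at the center, a distance L/2 = 1.180 m from the pivot; τ = Mg(L/2) cos 34° = 22.94 N·m.
α = τ/I = 22.94/4.437 = 5.169 rad/s².
(Equivalently α = (3g/(2L)) cos 34° = 5.169 rad/s².)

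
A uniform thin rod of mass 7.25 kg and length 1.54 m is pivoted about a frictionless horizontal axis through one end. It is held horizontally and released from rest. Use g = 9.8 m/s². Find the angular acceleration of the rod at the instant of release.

About the pivot, I = (1/3)ML² = (1/3)(7.25)(1.54)² = 5.731 kg·m².
The weight acts at the center, a distance L/2 = 0.7700 m from the pivot; τ = Mg(L/2) = 54.71 N·m.
α = τ/I = 54.71/5.731 = 9.545 rad/s².
(Equivalently α = (3g/(2L)) = 9.545 rad/s².)

α ≈ 9.55 rad/s²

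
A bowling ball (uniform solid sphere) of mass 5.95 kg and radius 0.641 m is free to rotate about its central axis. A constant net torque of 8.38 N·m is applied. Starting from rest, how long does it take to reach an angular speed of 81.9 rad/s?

I = (2/5)MR² = (2/5)(5.95)(0.641)² = 0.9779 kg·m².
α = τ/I = 8.38/0.9779 = 8.569 rad/s².
ω = αt ⇒ t = ω/α = 81.9/8.569 = 9.557 s.

t ≈ 9.56 s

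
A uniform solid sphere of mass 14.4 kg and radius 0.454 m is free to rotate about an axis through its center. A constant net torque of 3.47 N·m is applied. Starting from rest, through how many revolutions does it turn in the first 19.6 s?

≈ 89.4 revolutions

I = (2/5)MR² = (2/5)(14.4)(0.454)² = 1.187 kg·m².
α = τ/I = 3.47/1.187 = 2.923 rad/s².
θ = ½αt² = ½(2.923)(19.6)² = 561.4 rad.
Revolutions = θ/(2π) = 89.35.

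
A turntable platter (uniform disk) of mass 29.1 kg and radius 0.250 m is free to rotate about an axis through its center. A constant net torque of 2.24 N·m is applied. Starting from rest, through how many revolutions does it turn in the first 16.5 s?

≈ 53.4 revolutions

I = ½MR² = (1/2)(29.1)(0.250)² = 0.9094 kg·m².
α = τ/I = 2.24/0.9094 = 2.463 rad/s².
θ = ½αt² = ½(2.463)(16.5)² = 335.3 rad.
Revolutions = θ/(2π) = 53.37.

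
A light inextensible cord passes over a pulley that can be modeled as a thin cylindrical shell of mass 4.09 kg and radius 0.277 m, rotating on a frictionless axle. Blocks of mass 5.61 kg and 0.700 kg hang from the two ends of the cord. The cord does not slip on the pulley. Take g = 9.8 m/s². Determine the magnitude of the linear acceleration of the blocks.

a ≈ 4.63 m/s²

I = MR² = (4.09)(0.277)² = 0.3138 kg·m².
Heavier block: m₁g − T₁ = m₁a. Lighter block: T₂ − m₂g = m₂a.
Pulley: (T₁ − T₂)R = Iα = I(a/R), so T₁ − T₂ = (I/R²)a = 1·M_p a = 4.090·a.
Adding the three: (m₁ − m₂)g = (m₁ + m₂ + 4.090)a, so a = (5.61 − 0.700)(9.8)/(5.61 + 0.700 + 4.090) = 4.627 m/s².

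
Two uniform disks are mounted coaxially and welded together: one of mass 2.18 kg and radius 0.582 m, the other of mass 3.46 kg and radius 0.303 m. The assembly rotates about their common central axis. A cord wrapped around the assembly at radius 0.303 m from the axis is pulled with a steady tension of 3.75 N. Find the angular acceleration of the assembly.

I = ½M₁R₁² + ½M₂R₂² = ½(2.18)(0.582)² + ½(3.46)(0.303)² = 0.5280 kg·m².
τ = F r = (3.75)(0.303) = 1.136 N·m.
α = τ/I = 1.136/0.5280 = 2.152 rad/s².

α ≈ 2.15 rad/s²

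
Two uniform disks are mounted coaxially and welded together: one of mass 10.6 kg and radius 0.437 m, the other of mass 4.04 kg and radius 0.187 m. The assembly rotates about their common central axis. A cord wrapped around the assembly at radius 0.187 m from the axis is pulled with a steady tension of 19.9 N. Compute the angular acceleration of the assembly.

I = ½M₁R₁² + ½M₂R₂² = ½(10.6)(0.437)² + ½(4.04)(0.187)² = 1.083 kg·m².
τ = F r = (19.9)(0.187) = 3.721 N·m.
α = τ/I = 3.721/1.083 = 3.437 rad/s².

α ≈ 3.44 rad/s²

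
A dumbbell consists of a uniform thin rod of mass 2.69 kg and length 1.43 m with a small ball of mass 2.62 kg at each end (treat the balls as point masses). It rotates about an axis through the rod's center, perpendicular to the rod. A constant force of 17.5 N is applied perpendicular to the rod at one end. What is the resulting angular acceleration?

I_rod = (1/12)ML² = (1/12)(2.69)(1.43)² = 0.4584 kg·m².
I_balls = 2·m·(L/2)² = 2(2.62)(0.7150)² = 2.679 kg·m².
Total I = 3.137 kg·m².
τ = F·(L/2) = (17.5)(0.715) = 12.51 N·m.
α = τ/I = 12.51/3.137 = 3.988 rad/s².

α ≈ 3.99 rad/s²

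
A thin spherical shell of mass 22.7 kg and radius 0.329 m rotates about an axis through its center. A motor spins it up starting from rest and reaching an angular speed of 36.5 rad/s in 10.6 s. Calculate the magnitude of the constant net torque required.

τ ≈ 5.64 N·m

I = (2/3)MR² = (2/3)(22.7)(0.329)² = 1.638 kg·m².
α = Δω/Δt = (36.5 − 0)/10.6 = 3.443 rad/s².
τ = Iα = (1.638)(3.443) = 5.640 N·m.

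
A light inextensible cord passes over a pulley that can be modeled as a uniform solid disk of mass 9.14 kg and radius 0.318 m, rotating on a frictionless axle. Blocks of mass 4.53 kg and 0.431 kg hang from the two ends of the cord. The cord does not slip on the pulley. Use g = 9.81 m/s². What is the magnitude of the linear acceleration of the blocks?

I = ½MR² = (1/2)(9.14)(0.318)² = 0.4621 kg·m².
Heavier block: m₁g − T₁ = m₁a. Lighter block: T₂ − m₂g = m₂a.
Pulley: (T₁ − T₂)R = Iα = I(a/R), so T₁ − T₂ = (I/R²)a = (1/2)M_p a = 4.570·a.
Adding the three: (m₁ − m₂)g = (m₁ + m₂ + 4.570)a, so a = (4.53 − 0.431)(9.81)/(4.53 + 0.431 + 4.570) = 4.219 m/s².

a ≈ 4.22 m/s²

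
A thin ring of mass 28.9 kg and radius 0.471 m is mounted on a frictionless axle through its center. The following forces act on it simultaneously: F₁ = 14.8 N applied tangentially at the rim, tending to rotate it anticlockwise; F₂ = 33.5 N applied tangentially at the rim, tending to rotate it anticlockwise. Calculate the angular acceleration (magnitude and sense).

I = MR² = (28.9)(0.471)² = 6.411 kg·m².
Taking anticlockwise as positive: τ₁ = +(14.8)(0.471) = +6.971 N·m; τ₂ = +(33.5)(0.471) = +15.78 N·m.
Net torque τ = 22.75 N·m.
α = τ/I = 22.75/6.411 = 3.548 rad/s².

α ≈ 3.55 rad/s², anticlockwise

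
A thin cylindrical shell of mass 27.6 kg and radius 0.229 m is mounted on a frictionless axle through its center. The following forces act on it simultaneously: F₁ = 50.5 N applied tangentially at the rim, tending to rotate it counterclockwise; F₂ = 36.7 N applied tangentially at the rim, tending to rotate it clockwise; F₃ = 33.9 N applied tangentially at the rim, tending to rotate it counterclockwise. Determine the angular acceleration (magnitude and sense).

α ≈ 7.55 rad/s², counterclockwise

I = MR² = (27.6)(0.229)² = 1.447 kg·m².
Taking counterclockwise as positive: τ₁ = +(50.5)(0.229) = +11.56 N·m; τ₂ = −(36.7)(0.229) = −8.404 N·m; τ₃ = +(33.9)(0.229) = +7.763 N·m.
Net torque τ = 10.92 N·m.
α = τ/I = 10.92/1.447 = 7.547 rad/s².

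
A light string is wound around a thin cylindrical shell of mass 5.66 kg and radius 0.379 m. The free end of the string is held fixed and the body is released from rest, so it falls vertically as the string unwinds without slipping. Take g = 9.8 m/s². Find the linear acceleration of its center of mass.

Translation: Mg − T = Ma. Rotation about the center: TR = Iα with I = MR².
With a = αR: T = (I/R²)a = M a, so Mg = (1 + 1.000)Ma.
a = g/(1 + 1.000) = 9.8/2.000 = 4.900 m/s².

a ≈ 4.90 m/s²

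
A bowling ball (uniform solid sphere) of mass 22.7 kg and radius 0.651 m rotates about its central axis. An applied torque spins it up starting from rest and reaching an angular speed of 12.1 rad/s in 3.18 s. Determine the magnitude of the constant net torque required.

τ ≈ 14.6 N·m

I = (2/5)MR² = (2/5)(22.7)(0.651)² = 3.848 kg·m².
α = Δω/Δt = (12.1 − 0)/3.18 = 3.805 rad/s².
τ = Iα = (3.848)(3.805) = 14.64 N·m.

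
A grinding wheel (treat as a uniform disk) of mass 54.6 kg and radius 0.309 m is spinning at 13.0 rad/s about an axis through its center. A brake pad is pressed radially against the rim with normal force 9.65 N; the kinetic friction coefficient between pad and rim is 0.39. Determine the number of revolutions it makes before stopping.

≈ 30.1 revolutions

I = ½MR² = (1/2)(54.6)(0.309)² = 2.607 kg·m².
Friction force f = μN = (0.39)(9.65) = 3.764 N at the rim; torque magnitude τ = fR = 1.163 N·m, opposing ω.
|α| = τ/I = 1.163/2.607 = 0.4461 rad/s² (deceleration).
ω² = ω₀² − 2|α|θ with ω = 0 ⇒ θ = ω₀²/(2|α|) = 189.4 rad = 30.14 rev.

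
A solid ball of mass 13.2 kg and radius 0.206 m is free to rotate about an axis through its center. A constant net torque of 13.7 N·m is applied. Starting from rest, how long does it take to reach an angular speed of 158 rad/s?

t ≈ 2.58 s

I = (2/5)MR² = (2/5)(13.2)(0.206)² = 0.2241 kg·m².
α = τ/I = 13.7/0.2241 = 61.14 rad/s².
ω = αt ⇒ t = ω/α = 158/61.14 = 2.584 s.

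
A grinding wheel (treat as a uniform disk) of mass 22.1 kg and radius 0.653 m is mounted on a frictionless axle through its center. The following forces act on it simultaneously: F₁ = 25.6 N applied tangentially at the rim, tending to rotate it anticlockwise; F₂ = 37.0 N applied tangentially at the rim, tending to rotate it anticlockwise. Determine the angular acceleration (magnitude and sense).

I = ½MR² = (1/2)(22.1)(0.653)² = 4.712 kg·m².
Taking anticlockwise as positive: τ₁ = +(25.6)(0.653) = +16.72 N·m; τ₂ = +(37.0)(0.653) = +24.16 N·m.
Net torque τ = 40.88 N·m.
α = τ/I = 40.88/4.712 = 8.676 rad/s².

α ≈ 8.68 rad/s², anticlockwise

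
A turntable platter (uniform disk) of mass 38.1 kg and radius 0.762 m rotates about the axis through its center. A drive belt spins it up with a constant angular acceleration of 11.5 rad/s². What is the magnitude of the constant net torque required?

I = ½MR² = (1/2)(38.1)(0.762)² = 11.06 kg·m².
τ = Iα = (11.06)(11.50) = 127.2 N·m.

τ ≈ 127 N·m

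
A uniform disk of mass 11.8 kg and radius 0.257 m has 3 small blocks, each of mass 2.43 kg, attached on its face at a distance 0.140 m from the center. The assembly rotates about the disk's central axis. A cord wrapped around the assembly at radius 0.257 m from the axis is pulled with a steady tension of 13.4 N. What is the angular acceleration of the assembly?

I_disk = ½MR² = ½(11.8)(0.257)² = 0.3897 kg·m².
I_blocks = 3·m·r² = 3(2.43)(0.140)² = 0.1429 kg·m².
Total I = 0.5326 kg·m².
τ = F r = (13.4)(0.257) = 3.444 N·m.
α = τ/I = 3.444/0.5326 = 6.466 rad/s².

α ≈ 6.47 rad/s²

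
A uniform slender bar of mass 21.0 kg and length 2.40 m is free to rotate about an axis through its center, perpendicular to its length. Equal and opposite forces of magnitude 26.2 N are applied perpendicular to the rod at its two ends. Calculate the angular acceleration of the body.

I = (1/12)ML² = (1/12)(21.0)(2.40)² = 10.08 kg·m².
The couple gives τ = F·(L/2) + F·(L/2) = F L = (26.2)(2.40) = 62.88 N·m.
Newton's second law for rotation, τ = Iα, gives α = τ/I = 62.88/10.08 = 6.238 rad/s².

α ≈ 6.24 rad/s²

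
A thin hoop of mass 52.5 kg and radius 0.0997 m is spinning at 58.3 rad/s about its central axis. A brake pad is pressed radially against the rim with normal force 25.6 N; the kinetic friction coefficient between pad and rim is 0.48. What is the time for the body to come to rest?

I = MR² = (52.5)(0.0997)² = 0.5219 kg·m².
Friction force f = μN = (0.48)(25.6) = 12.29 N at the rim; torque magnitude τ = fR = 1.225 N·m, opposing ω.
|α| = τ/I = 1.225/0.5219 = 2.348 rad/s² (deceleration).
0 = ω₀ − |α|t ⇒ t = ω₀/|α| = 58.3/2.348 = 24.83 s.

t ≈ 24.8 s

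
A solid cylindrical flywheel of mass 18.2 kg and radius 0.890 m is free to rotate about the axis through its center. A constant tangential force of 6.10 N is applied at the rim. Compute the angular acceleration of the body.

α ≈ 0.753 rad/s²

I = ½MR² = (1/2)(18.2)(0.890)² = 7.208 kg·m².
τ = F R = (6.10)(0.890) = 5.429 N·m.
From τ = Iα: α = 5.429/7.208 = 0.7532 rad/s².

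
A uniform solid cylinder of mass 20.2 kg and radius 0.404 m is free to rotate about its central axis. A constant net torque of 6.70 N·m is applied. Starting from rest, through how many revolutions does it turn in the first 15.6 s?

≈ 78.7 revolutions

I = ½MR² = (1/2)(20.2)(0.404)² = 1.648 kg·m².
α = τ/I = 6.70/1.648 = 4.064 rad/s².
θ = ½αt² = ½(4.064)(15.6)² = 494.5 rad.
Revolutions = θ/(2π) = 78.71.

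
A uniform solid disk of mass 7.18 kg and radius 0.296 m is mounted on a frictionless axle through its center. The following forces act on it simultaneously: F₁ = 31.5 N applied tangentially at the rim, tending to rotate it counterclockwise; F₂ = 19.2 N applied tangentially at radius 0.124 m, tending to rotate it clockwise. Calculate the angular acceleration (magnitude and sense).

α ≈ 22.1 rad/s², counterclockwise

I = ½MR² = (1/2)(7.18)(0.296)² = 0.3145 kg·m².
Taking counterclockwise as positive: τ₁ = +(31.5)(0.296) = +9.324 N·m; τ₂ = −(19.2)(0.124) = −2.381 N·m.
Net torque τ = 6.943 N·m.
α = τ/I = 6.943/0.3145 = 22.07 rad/s².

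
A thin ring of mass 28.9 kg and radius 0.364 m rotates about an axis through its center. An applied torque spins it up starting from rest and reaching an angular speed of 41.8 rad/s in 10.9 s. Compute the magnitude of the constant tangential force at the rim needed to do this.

F ≈ 40.3 N

I = MR² = (28.9)(0.364)² = 3.829 kg·m².
α = Δω/Δt = (41.8 − 0)/10.9 = 3.835 rad/s².
The required torque is τ = Iα = (3.829)(3.835) = 14.68 N·m.
A tangential force at the rim gives τ = FR, so F = τ/R = 14.68/0.364 = 40.34 N.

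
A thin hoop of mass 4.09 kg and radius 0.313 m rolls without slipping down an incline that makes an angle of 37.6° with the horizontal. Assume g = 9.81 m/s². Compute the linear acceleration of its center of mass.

Translation along the incline: Mg sinθ − f = Ma.
Rotation about the center: fR = Iα with I = MR². No-slip gives a = αR, so f = (I/R²)a = M a.
Substituting: Mg sinθ = (1 + 1.000)Ma, so a = g sinθ/(1 + 1.000) = (9.81) sin 37.6° / 2.000 = 2.993 m/s².

a ≈ 2.99 m/s²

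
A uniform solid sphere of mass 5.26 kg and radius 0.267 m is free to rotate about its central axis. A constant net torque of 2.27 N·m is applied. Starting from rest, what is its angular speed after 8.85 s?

I = (2/5)MR² = (2/5)(5.26)(0.267)² = 0.1500 kg·m².
α = τ/I = 2.27/0.1500 = 15.13 rad/s².
ω = ω₀ + αt = 0 + (15.13)(8.85) = 133.9 rad/s.

ω ≈ 134 rad/s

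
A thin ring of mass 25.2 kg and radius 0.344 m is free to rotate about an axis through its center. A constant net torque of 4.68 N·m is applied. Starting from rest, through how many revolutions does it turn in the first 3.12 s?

≈ 1.22 revolutions

I = MR² = (25.2)(0.344)² = 2.982 kg·m².
α = τ/I = 4.68/2.982 = 1.569 rad/s².
θ = ½αt² = ½(1.569)(3.12)² = 7.638 rad.
Revolutions = θ/(2π) = 1.216.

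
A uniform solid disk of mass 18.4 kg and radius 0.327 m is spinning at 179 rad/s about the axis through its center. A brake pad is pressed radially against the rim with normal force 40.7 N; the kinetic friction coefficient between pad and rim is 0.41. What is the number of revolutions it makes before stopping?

I = ½MR² = (1/2)(18.4)(0.327)² = 0.9837 kg·m².
Friction force f = μN = (0.41)(40.7) = 16.69 N at the rim; torque magnitude τ = fR = 5.457 N·m, opposing ω.
|α| = τ/I = 5.457/0.9837 = 5.547 rad/s² (deceleration).
ω² = ω₀² − 2|α|θ with ω = 0 ⇒ θ = ω₀²/(2|α|) = 2888 rad = 459.7 rev.

≈ 460 revolutions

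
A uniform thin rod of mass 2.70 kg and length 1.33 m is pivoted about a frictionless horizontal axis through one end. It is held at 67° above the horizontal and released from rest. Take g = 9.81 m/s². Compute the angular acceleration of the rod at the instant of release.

About the pivot, I = (1/3)ML² = (1/3)(2.70)(1.33)² = 1.592 kg·m².
The weight acts at the center, a distance L/2 = 0.6650 m from the pivot; τ = Mg(L/2) cos 67° = 6.882 N·m.
α = τ/I = 6.882/1.592 = 4.323 rad/s².

α ≈ 4.32 rad/s²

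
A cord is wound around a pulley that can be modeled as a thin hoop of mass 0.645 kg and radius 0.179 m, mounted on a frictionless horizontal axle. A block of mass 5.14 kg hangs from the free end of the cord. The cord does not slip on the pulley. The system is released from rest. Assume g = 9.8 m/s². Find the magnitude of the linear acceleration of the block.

a ≈ 8.71 m/s²

I = MR² = (0.645)(0.179)² = 0.02067 kg·m².
Block: mg − T = ma. Pulley: TR = Iα. No-slip: a = αR, so T = (I/R²)a = 0.6450·a.
Then mg = (m + 0.6450)a, so a = (5.14)(9.8)/(5.14 + 0.6450) = 8.707 m/s².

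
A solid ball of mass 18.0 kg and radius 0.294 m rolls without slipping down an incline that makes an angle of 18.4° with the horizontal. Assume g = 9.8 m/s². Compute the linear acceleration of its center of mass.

Translation along the incline: Mg sinθ − f = Ma.
Rotation about the center: fR = Iα with I = (2/5)MR². No-slip gives a = αR, so f = (I/R²)a = (2/5)M a.
Substituting: Mg sinθ = (1 + 0.4000)Ma, so a = g sinθ/(1 + 0.4000) = (9.8) sin 18.4° / 1.400 = 2.210 m/s².

a ≈ 2.21 m/s²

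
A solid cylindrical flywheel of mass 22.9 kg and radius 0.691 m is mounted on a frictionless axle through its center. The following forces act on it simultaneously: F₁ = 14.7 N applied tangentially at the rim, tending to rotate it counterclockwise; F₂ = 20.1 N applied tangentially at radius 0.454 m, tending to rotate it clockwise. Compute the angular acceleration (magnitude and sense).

I = ½MR² = (1/2)(22.9)(0.691)² = 5.467 kg·m².
Taking counterclockwise as positive: τ₁ = +(14.7)(0.691) = +10.16 N·m; τ₂ = −(20.1)(0.454) = −9.125 N·m.
Net torque τ = 1.032 N·m.
α = τ/I = 1.032/5.467 = 0.1888 rad/s².

α ≈ 0.189 rad/s², counterclockwise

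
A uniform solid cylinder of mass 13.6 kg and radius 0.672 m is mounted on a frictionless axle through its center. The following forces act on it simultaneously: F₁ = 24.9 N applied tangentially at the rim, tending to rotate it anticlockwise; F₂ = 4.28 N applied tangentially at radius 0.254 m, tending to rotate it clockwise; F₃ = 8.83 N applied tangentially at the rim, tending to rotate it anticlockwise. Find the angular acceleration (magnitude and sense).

α ≈ 7.03 rad/s², anticlockwise

I = ½MR² = (1/2)(13.6)(0.672)² = 3.071 kg·m².
Taking anticlockwise as positive: τ₁ = +(24.9)(0.672) = +16.73 N·m; τ₂ = −(4.28)(0.254) = −1.087 N·m; τ₃ = +(8.83)(0.672) = +5.934 N·m.
Net torque τ = 21.58 N·m.
α = τ/I = 21.58/3.071 = 7.027 rad/s².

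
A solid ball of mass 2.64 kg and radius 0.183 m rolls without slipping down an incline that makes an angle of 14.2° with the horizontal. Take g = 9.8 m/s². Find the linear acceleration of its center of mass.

a ≈ 1.72 m/s²

Translation along the incline: Mg sinθ − f = Ma.
Rotation about the center: fR = Iα with I = (2/5)MR². No-slip gives a = αR, so f = (I/R²)a = (2/5)M a.
Substituting: Mg sinθ = (1 + 0.4000)Ma, so a = g sinθ/(1 + 0.4000) = (9.8) sin 14.2° / 1.400 = 1.717 m/s².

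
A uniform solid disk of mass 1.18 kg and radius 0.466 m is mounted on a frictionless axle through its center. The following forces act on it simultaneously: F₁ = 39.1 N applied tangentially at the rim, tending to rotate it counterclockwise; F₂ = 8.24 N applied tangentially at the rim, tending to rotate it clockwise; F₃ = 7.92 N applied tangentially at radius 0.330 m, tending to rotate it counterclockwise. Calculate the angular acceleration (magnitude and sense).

α ≈ 133 rad/s², counterclockwise

I = ½MR² = (1/2)(1.18)(0.466)² = 0.1281 kg·m².
Taking counterclockwise as positive: τ₁ = +(39.1)(0.466) = +18.22 N·m; τ₂ = −(8.24)(0.466) = −3.840 N·m; τ₃ = +(7.92)(0.330) = +2.614 N·m.
Net torque τ = 16.99 N·m.
α = τ/I = 16.99/0.1281 = 132.6 rad/s².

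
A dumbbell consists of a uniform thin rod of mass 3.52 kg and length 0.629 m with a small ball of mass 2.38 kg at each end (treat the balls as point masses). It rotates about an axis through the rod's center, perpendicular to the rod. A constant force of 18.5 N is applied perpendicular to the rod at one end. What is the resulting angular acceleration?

I_rod = (1/12)ML² = (1/12)(3.52)(0.629)² = 0.1161 kg·m².
I_balls = 2·m·(L/2)² = 2(2.38)(0.3145)² = 0.4708 kg·m².
Total I = 0.5869 kg·m².
τ = F·(L/2) = (18.5)(0.315) = 5.818 N·m.
α = τ/I = 5.818/0.5869 = 9.914 rad/s².

α ≈ 9.91 rad/s²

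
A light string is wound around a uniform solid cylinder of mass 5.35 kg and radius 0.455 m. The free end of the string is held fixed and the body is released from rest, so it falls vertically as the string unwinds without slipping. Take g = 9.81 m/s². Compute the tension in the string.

Translation: Mg − T = Ma. Rotation about the center: TR = Iα with I = ½MR².
With a = αR: T = (I/R²)a = (1/2)M a, so Mg = (1 + 0.5000)Ma.
a = g/(1 + 0.5000) = 9.81/1.500 = 6.540 m/s².
T = 0.5000·M·a = (0.5000)(5.35)(6.540) = 17.49 N.

T ≈ 17.5 N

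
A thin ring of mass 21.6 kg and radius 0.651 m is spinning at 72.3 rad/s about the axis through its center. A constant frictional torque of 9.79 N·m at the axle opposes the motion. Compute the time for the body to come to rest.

t ≈ 67.6 s

I = MR² = (21.6)(0.651)² = 9.154 kg·m².
The net torque has magnitude 9.79 N·m, opposing ω.
|α| = τ/I = 9.790/9.154 = 1.069 rad/s² (deceleration).
0 = ω₀ − |α|t ⇒ t = ω₀/|α| = 72.3/1.069 = 67.60 s.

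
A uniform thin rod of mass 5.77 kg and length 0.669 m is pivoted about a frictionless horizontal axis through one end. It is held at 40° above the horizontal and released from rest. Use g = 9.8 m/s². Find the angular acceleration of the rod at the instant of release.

α ≈ 16.8 rad/s²

About the pivot, I = (1/3)ML² = (1/3)(5.77)(0.669)² = 0.8608 kg·m².
The weight acts at the center, a distance L/2 = 0.3345 m from the pivot; τ = Mg(L/2) cos 40° = 14.49 N·m.
α = τ/I = 14.49/0.8608 = 16.83 rad/s².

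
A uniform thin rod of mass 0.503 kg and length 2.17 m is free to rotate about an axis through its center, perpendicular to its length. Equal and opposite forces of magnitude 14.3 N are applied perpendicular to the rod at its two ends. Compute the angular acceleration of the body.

α ≈ 157 rad/s²

I = (1/12)ML² = (1/12)(0.503)(2.17)² = 0.1974 kg·m².
The couple gives τ = F·(L/2) + F·(L/2) = F L = (14.3)(2.17) = 31.03 N·m.
From τ = Iα: α = 31.03/0.1974 = 157.2 rad/s².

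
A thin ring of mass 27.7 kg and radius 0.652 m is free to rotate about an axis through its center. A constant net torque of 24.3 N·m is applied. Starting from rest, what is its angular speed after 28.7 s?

ω ≈ 59.2 rad/s

I = MR² = (27.7)(0.652)² = 11.78 kg·m².
α = τ/I = 24.3/11.78 = 2.064 rad/s².
ω = ω₀ + αt = 0 + (2.064)(28.7) = 59.23 rad/s.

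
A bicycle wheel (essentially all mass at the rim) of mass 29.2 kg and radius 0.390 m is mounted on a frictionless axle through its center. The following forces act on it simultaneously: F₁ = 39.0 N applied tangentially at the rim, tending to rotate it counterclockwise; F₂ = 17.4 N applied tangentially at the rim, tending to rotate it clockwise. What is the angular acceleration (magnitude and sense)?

α ≈ 1.90 rad/s², counterclockwise

I = MR² = (29.2)(0.390)² = 4.441 kg·m².
Taking counterclockwise as positive: τ₁ = +(39.0)(0.390) = +15.21 N·m; τ₂ = −(17.4)(0.390) = −6.786 N·m.
Net torque τ = 8.424 N·m.
α = τ/I = 8.424/4.441 = 1.897 rad/s².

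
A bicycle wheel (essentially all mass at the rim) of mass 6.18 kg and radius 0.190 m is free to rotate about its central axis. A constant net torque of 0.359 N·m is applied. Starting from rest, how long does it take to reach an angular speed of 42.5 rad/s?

t ≈ 26.4 s

I = MR² = (6.18)(0.190)² = 0.2231 kg·m².
α = τ/I = 0.359/0.2231 = 1.609 rad/s².
ω = αt ⇒ t = ω/α = 42.5/1.609 = 26.41 s.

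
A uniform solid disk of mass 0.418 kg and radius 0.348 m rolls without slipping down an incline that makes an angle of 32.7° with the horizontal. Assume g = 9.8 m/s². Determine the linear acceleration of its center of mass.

a ≈ 3.53 m/s²

Translation along the incline: Mg sinθ − f = Ma.
Rotation about the center: fR = Iα with I = ½MR². No-slip gives a = αR, so f = (I/R²)a = (1/2)M a.
Substituting: Mg sinθ = (1 + 0.5000)Ma, so a = g sinθ/(1 + 0.5000) = (9.8) sin 32.7° / 1.500 = 3.530 m/s².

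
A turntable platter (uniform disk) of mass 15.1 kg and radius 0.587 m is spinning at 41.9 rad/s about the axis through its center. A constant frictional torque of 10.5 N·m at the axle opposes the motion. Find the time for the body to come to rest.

I = ½MR² = (1/2)(15.1)(0.587)² = 2.601 kg·m².
The net torque has magnitude 10.5 N·m, opposing ω.
|α| = τ/I = 10.50/2.601 = 4.036 rad/s² (deceleration).
0 = ω₀ − |α|t ⇒ t = ω₀/|α| = 41.9/4.036 = 10.38 s.

t ≈ 10.4 s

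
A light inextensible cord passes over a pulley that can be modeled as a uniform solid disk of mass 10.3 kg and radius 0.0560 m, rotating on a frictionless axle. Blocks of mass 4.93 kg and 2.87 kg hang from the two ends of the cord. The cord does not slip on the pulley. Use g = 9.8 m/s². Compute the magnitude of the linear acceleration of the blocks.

a ≈ 1.56 m/s²

I = ½MR² = (1/2)(10.3)(0.0560)² = 0.01615 kg·m².
Heavier block: m₁g − T₁ = m₁a. Lighter block: T₂ − m₂g = m₂a.
Pulley: (T₁ − T₂)R = Iα = I(a/R), so T₁ − T₂ = (I/R²)a = (1/2)M_p a = 5.150·a.
Adding the three: (m₁ − m₂)g = (m₁ + m₂ + 5.150)a, so a = (4.93 − 2.87)(9.8)/(4.93 + 2.87 + 5.150) = 1.559 m/s².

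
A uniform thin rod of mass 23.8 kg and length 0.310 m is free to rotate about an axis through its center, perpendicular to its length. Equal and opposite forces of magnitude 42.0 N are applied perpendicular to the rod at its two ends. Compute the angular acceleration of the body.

I = (1/12)ML² = (1/12)(23.8)(0.310)² = 0.1906 kg·m².
The couple gives τ = F·(L/2) + F·(L/2) = F L = (42.0)(0.310) = 13.02 N·m.
Newton's second law for rotation, τ = Iα, gives α = τ/I = 13.02/0.1906 = 68.31 rad/s².

α ≈ 68.3 rad/s²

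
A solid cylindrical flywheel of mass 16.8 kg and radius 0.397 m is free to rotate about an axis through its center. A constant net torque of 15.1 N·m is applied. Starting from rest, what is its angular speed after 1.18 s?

ω ≈ 13.5 rad/s

I = ½MR² = (1/2)(16.8)(0.397)² = 1.324 kg·m².
α = τ/I = 15.1/1.324 = 11.41 rad/s².
ω = ω₀ + αt = 0 + (11.41)(1.18) = 13.46 rad/s.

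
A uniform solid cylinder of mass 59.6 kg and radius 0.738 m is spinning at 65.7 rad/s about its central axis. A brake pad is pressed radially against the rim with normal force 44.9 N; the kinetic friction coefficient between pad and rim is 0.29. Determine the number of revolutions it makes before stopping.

I = ½MR² = (1/2)(59.6)(0.738)² = 16.23 kg·m².
Friction force f = μN = (0.29)(44.9) = 13.02 N at the rim; torque magnitude τ = fR = 9.609 N·m, opposing ω.
|α| = τ/I = 9.609/16.23 = 0.5921 rad/s² (deceleration).
ω² = ω₀² − 2|α|θ with ω = 0 ⇒ θ = ω₀²/(2|α|) = 3645 rad = 580.2 rev.

≈ 580 revolutions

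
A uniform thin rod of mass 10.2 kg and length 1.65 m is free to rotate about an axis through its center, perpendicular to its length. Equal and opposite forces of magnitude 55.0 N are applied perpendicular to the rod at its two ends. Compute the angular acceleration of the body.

I = (1/12)ML² = (1/12)(10.2)(1.65)² = 2.314 kg·m².
The couple gives τ = F·(L/2) + F·(L/2) = F L = (55.0)(1.65) = 90.75 N·m.
Newton's second law for rotation, τ = Iα, gives α = τ/I = 90.75/2.314 = 39.22 rad/s².

α ≈ 39.2 rad/s²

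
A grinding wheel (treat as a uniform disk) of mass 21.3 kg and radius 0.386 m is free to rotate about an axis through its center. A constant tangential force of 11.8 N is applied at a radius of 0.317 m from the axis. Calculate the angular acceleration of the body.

I = ½MR² = (1/2)(21.3)(0.386)² = 1.587 kg·m².
τ = F·r = (11.8)(0.317) = 3.741 N·m.
Newton's second law for rotation, τ = Iα, gives α = τ/I = 3.741/1.587 = 2.357 rad/s².

α ≈ 2.36 rad/s²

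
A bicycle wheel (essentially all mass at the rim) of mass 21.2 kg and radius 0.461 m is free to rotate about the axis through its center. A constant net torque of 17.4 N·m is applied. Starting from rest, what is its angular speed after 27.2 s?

ω ≈ 105 rad/s

I = MR² = (21.2)(0.461)² = 4.505 kg·m².
α = τ/I = 17.4/4.505 = 3.862 rad/s².
ω = ω₀ + αt = 0 + (3.862)(27.2) = 105.0 rad/s.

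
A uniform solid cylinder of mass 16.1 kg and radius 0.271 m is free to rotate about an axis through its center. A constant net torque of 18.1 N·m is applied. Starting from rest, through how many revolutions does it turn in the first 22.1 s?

≈ 1190 revolutions

I = ½MR² = (1/2)(16.1)(0.271)² = 0.5912 kg·m².
α = τ/I = 18.1/0.5912 = 30.62 rad/s².
θ = ½αt² = ½(30.62)(22.1)² = 7477 rad.
Revolutions = θ/(2π) = 1190.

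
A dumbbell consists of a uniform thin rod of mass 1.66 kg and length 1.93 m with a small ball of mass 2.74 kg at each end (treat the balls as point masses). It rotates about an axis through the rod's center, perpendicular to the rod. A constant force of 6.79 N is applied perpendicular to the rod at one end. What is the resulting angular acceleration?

α ≈ 1.17 rad/s²

I_rod = (1/12)ML² = (1/12)(1.66)(1.93)² = 0.5153 kg·m².
I_balls = 2·m·(L/2)² = 2(2.74)(0.9650)² = 5.103 kg·m².
Total I = 5.618 kg·m².
τ = F·(L/2) = (6.79)(0.965) = 6.552 N·m.
α = τ/I = 6.552/5.618 = 1.166 rad/s².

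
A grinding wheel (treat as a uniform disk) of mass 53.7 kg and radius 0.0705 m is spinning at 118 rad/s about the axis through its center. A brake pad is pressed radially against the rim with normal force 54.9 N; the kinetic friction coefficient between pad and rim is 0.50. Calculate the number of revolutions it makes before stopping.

≈ 76.4 revolutions

I = ½MR² = (1/2)(53.7)(0.0705)² = 0.1335 kg·m².
Friction force f = μN = (0.50)(54.9) = 27.45 N at the rim; torque magnitude τ = fR = 1.935 N·m, opposing ω.
|α| = τ/I = 1.935/0.1335 = 14.50 rad/s² (deceleration).
ω² = ω₀² − 2|α|θ with ω = 0 ⇒ θ = ω₀²/(2|α|) = 480.1 rad = 76.41 rev.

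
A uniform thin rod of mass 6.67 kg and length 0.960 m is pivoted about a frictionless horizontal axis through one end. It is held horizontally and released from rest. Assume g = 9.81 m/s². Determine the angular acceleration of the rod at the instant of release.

α ≈ 15.3 rad/s²

About the pivot, I = (1/3)ML² = (1/3)(6.67)(0.960)² = 2.049 kg·m².
The weight acts at the center, a distance L/2 = 0.4800 m from the pivot; τ = Mg(L/2) = 31.41 N·m.
α = τ/I = 31.41/2.049 = 15.33 rad/s².
(Equivalently α = (3g/(2L)) = 15.33 rad/s².)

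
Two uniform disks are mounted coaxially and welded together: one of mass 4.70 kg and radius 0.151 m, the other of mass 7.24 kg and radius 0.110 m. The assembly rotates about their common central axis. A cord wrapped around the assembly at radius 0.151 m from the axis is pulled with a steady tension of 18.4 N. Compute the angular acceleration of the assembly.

α ≈ 28.5 rad/s²

I = ½M₁R₁² + ½M₂R₂² = ½(4.70)(0.151)² + ½(7.24)(0.110)² = 0.09738 kg·m².
τ = F r = (18.4)(0.151) = 2.778 N·m.
α = τ/I = 2.778/0.09738 = 28.53 rad/s².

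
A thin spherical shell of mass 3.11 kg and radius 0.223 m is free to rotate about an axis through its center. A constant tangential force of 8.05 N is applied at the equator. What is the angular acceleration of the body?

α ≈ 17.4 rad/s²

I = (2/3)MR² = (2/3)(3.11)(0.223)² = 0.1031 kg·m².
τ = F R = (8.05)(0.223) = 1.795 N·m.
From τ = Iα: α = 1.795/0.1031 = 17.41 rad/s².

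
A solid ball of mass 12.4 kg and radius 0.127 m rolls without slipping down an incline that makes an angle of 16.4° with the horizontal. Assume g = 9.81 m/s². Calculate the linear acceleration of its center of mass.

Translation along the incline: Mg sinθ − f = Ma.
Rotation about the center: fR = Iα with I = (2/5)MR². No-slip gives a = αR, so f = (I/R²)a = (2/5)M a.
Substituting: Mg sinθ = (1 + 0.4000)Ma, so a = g sinθ/(1 + 0.4000) = (9.81) sin 16.4° / 1.400 = 1.978 m/s².

a ≈ 1.98 m/s²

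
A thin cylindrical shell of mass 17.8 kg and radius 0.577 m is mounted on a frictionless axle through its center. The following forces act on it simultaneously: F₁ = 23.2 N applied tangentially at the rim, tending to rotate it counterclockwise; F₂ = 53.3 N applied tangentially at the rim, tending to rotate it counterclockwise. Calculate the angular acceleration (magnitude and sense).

α ≈ 7.45 rad/s², counterclockwise

I = MR² = (17.8)(0.577)² = 5.926 kg·m².
Taking counterclockwise as positive: τ₁ = +(23.2)(0.577) = +13.39 N·m; τ₂ = +(53.3)(0.577) = +30.75 N·m.
Net torque τ = 44.14 N·m.
α = τ/I = 44.14/5.926 = 7.448 rad/s².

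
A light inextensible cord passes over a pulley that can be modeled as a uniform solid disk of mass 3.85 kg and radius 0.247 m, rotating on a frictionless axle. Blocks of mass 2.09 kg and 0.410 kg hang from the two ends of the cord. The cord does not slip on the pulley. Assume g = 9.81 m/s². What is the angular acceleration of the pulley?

I = ½MR² = (1/2)(3.85)(0.247)² = 0.1174 kg·m².
Heavier block: m₁g − T₁ = m₁a. Lighter block: T₂ − m₂g = m₂a.
Pulley: (T₁ − T₂)R = Iα = I(a/R), so T₁ − T₂ = (I/R²)a = (1/2)M_p a = 1.925·a.
Adding the three: (m₁ − m₂)g = (m₁ + m₂ + 1.925)a, so a = (2.09 − 0.410)(9.81)/(2.09 + 0.410 + 1.925) = 3.724 m/s².
α = a/R = 3.724/0.247 = 15.08 rad/s².

α ≈ 15.1 rad/s²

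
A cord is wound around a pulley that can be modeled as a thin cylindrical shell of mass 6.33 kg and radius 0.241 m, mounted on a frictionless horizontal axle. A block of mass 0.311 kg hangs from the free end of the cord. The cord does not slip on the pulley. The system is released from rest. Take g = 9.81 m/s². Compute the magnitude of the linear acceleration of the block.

I = MR² = (6.33)(0.241)² = 0.3677 kg·m².
Block: mg − T = ma. Pulley: TR = Iα. No-slip: a = αR, so T = (I/R²)a = 6.330·a.
Then mg = (m + 6.330)a, so a = (0.311)(9.81)/(0.311 + 6.330) = 0.4594 m/s².

a ≈ 0.459 m/s²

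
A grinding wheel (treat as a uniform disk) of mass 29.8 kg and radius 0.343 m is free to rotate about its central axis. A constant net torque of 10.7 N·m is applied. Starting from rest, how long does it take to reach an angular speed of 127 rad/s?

I = ½MR² = (1/2)(29.8)(0.343)² = 1.753 kg·m².
α = τ/I = 10.7/1.753 = 6.104 rad/s².
ω = αt ⇒ t = ω/α = 127/6.104 = 20.81 s.

t ≈ 20.8 s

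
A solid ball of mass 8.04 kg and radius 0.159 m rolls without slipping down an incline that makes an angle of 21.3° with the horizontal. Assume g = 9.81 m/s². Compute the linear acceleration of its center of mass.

Translation along the incline: Mg sinθ − f = Ma.
Rotation about the center: fR = Iα with I = (2/5)MR². No-slip gives a = αR, so f = (I/R²)a = (2/5)M a.
Substituting: Mg sinθ = (1 + 0.4000)Ma, so a = g sinθ/(1 + 0.4000) = (9.81) sin 21.3° / 1.400 = 2.545 m/s².

a ≈ 2.55 m/s²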